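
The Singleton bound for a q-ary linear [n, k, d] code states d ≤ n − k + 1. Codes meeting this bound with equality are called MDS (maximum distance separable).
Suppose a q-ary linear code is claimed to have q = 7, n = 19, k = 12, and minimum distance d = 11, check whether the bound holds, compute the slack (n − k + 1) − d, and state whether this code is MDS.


Singleton RHS = n − k + 1 = 8, slack = -3, bound violated (no such code; not MDS).

Singleton bound: d ≤ n − k + 1.
Here n = 19, k = 12, so n − k + 1 = 8.
Given d = 11, check d ≤ 8: NO.
Slack = (n − k + 1) − d = -3.
The slack is negative: d = 11 exceeds n − k + 1 = 8 by 3, so the Singleton bound is violated and no linear [19, 12, 11]_7 code can exist. In particular it is not MDS (MDS requires d = n − k + 1 exactly).
Description: the claimed parameters are [19, 12, 11]_7; such a code would be impossible (violates the Singleton bound).


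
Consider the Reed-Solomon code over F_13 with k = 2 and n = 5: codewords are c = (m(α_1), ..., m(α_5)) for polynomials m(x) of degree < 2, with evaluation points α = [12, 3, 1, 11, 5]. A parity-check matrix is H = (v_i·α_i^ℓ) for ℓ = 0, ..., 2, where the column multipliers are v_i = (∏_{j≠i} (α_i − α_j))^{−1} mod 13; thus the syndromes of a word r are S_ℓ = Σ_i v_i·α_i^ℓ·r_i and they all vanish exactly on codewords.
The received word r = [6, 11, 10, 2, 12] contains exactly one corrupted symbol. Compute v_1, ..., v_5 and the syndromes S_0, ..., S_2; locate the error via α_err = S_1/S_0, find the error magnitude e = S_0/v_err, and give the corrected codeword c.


S = (9, 4, 9), error at position 1, error magnitude e = 10, c = [9, 11, 10, 2, 12].

Step 1: column multipliers v_i = (∏_{j≠i}(α_i − α_j))^{−1} mod 13.
  i = 1 (α = 12): (12−3)(12−1)(12−11)(12−5) = 9·11·1·7 = 693 ≡ 4, so v_1 = 4^{−1} = 10 (mod 13).
  i = 2 (α = 3): (3−12)(3−1)(3−11)(3−5) = (−9)·2·(−8)·(−2) = −288 ≡ 11, so v_2 = 11^{−1} = 6 (mod 13).
  i = 3 (α = 1): (1−12)(1−3)(1−11)(1−5) = (−11)·(−2)·(−10)·(−4) = 880 ≡ 9, so v_3 = 9^{−1} = 3 (mod 13).
  i = 4 (α = 11): (11−12)(11−3)(11−1)(11−5) = (−1)·8·10·6 = −480 ≡ 1, so v_4 = 1^{−1} = 1 (mod 13).
  i = 5 (α = 5): (5−12)(5−3)(5−1)(5−11) = (−7)·2·4·(−6) = 336 ≡ 11, so v_5 = 11^{−1} = 6 (mod 13).
  v = [10, 6, 3, 1, 6].
Step 2: syndromes of r = [6, 11, 10, 2, 12] (all sums mod 13).
  S_0 = Σ v_i r_i = 10·6 + 6·11 + 3·10 + 1·2 + 6·12 = 230 ≡ 9.
  S_1 = Σ v_i α_i r_i = 10·12·6 + 6·3·11 + 3·1·10 + 1·11·2 + 6·5·12 = 1330 ≡ 4.
  α_i^2 mod 13 = [1, 9, 1, 4, 12].
  S_2 = Σ v_i α_i^2 r_i = 10·1·6 + 6·9·11 + 3·1·10 + 1·4·2 + 6·12·12 = 1556 ≡ 9.
  S = (9, 4, 9) ≠ 0, so r is not a codeword (an error is present).
Step 3: locate the error. For a single error e at position i, S_ℓ = v_i·e·α_i^ℓ, so α_err = S_1/S_0.
  S_0^{−1} = 9^{−1} = 3 (mod 13), so α_err = 4·3 = 12 ≡ 12 = α_1. Error position i = 1.
  Consistency check: S_2/S_1 = 9·10 = 90 ≡ 12 = α_err ✓ (single-error assumption holds).
Step 4: error magnitude e = S_0/v_1 = S_0·∏_{j≠1}(α_1 − α_j) = 9·4 = 36 ≡ 10 (mod 13).
Step 5: correct position 1: c_1 = r_1 − e = 6 − 10 ≡ 9 (mod 13). Hence c = [9, 11, 10, 2, 12].
  Check: interpolating c through the α_i gives m(x) = 3 + 7·x (degree < 2) with m(α_i) = c_i for every i, so c is indeed a codeword.


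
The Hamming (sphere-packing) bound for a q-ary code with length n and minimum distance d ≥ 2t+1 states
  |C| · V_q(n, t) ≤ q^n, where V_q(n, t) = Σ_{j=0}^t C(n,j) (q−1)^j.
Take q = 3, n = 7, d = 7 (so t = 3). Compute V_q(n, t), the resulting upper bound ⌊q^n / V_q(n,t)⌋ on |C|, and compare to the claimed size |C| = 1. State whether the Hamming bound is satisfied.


V_q(n, t) = 379, q^n = 2187, Hamming bound = 5, |C| = 1 ≤ bound (satisfied).

Step 1: Compute V_q(n, t) = Σ_{j=0}^3 C(n, j) (q−1)^j.
  j = 0: C(7,0)·(2)^0 = 1·1 = 1.
  j = 1: C(7,1)·(2)^1 = 7·2 = 14.
  j = 2: C(7,2)·(2)^2 = 21·4 = 84.
  j = 3: C(7,3)·(2)^3 = 35·8 = 280.
  V_q(n, t) = 1 + 14 + 84 + 280 = 379.
Step 2: q^n = 3^7 = 2187.
Step 3: Hamming bound ⌊q^n / V_q(n,t)⌋ = ⌊2187/379⌋ = 5.
Step 4: Compare |C| = 1 to 5: satisfied.
The claimed |C| lies below the Hamming bound.


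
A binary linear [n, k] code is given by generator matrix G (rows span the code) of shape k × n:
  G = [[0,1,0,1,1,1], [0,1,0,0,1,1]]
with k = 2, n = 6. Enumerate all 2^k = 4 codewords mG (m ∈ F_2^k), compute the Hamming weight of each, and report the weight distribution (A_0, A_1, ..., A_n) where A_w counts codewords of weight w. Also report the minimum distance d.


Weight distribution: A_0 = 1, A_1 = 1, A_3 = 1, A_4 = 1. Minimum distance d = 1.

Enumerate all 2^2 = 4 messages m ∈ F_2^2.
For each, compute codeword c = mG in F_2^6, then tally its weight.
  m = 00 → c = 000000, weight = 0.
  m = 10 → c = 010111, weight = 4.
  m = 01 → c = 010011, weight = 3.
  m = 11 → c = 000100, weight = 1.
Tally weights:
  weight 0: 1 codewords.
  weight 1: 1 codewords.
  weight 3: 1 codewords.
  weight 4: 1 codewords.
Minimum distance d = smallest w > 0 with A_w > 0 = 1.
Sanity: Σ A_w = 4 = 2^2 = 4 ✓.


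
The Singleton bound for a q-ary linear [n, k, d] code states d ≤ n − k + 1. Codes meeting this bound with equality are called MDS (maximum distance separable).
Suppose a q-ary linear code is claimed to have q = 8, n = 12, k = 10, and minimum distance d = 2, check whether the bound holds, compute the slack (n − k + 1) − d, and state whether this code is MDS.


Singleton RHS = n − k + 1 = 3, slack = 1, bound satisfied, not MDS.

Singleton bound: d ≤ n − k + 1.
Here n = 12, k = 10, so n − k + 1 = 3.
Given d = 2, check d ≤ 3: YES.
Slack = (n − k + 1) − d = 1.
The code is NOT MDS (slack = 1 > 0).
Description: the claimed parameters are [12, 10, 2]_8; such a code would be non-MDS.


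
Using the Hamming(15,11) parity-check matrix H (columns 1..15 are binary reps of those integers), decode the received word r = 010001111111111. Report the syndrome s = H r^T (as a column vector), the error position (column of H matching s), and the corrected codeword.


s = (0, 0, 1, 1)^T, error position = 3, corrected codeword c = 011001111111111

Compute s = H r^T mod 2 one row at a time:
  s_1 = 1 + 1 + 1 + 1 + 1 + 1 + 1 + 1 = 8 ≡ 0 (mod 2).
  s_2 = 0 + 0 + 1 + 1 + 1 + 1 + 1 + 1 = 6 ≡ 0 (mod 2).
  s_3 = 1 + 0 + 1 + 1 + 1 + 1 + 1 + 1 = 7 ≡ 1 (mod 2).
  s_4 = 0 + 0 + 0 + 1 + 1 + 1 + 1 + 1 = 5 ≡ 1 (mod 2).
s = (0, 0, 1, 1)^T — this equals column 3 of H (binary 0011), so error is at position 3.
Correct: flip bit 3 of r = 010001111111111 to get c = 011001111111111.


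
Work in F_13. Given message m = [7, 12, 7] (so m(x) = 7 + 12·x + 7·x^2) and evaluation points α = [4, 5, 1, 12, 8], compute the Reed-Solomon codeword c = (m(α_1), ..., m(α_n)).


c = [11, 8, 0, 2, 5]

Message polynomial: m(x) = 7 + 12·x + 7·x^2 (mod 13).
For each evaluation point α_i, compute m(α_i) mod 13:
  α_1 = 4: Horner steps 7 → 1 → 11, so m(4) = 11.
  α_2 = 5: Horner steps 7 → 8 → 8, so m(5) = 8.
  α_3 = 1: Horner steps 7 → 6 → 0, so m(1) = 0.
  α_4 = 12: Horner steps 7 → 5 → 2, so m(12) = 2.
  α_5 = 8: Horner steps 7 → 3 → 5, so m(8) = 5.
Codeword c = [11, 8, 0, 2, 5] ∈ F_13^5.


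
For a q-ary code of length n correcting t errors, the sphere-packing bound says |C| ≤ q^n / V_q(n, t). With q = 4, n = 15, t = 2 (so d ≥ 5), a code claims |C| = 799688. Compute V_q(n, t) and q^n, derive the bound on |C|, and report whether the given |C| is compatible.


V_q(n, t) = 991, q^n = 1073741824, Hamming bound = 1083493, |C| = 799688 ≤ bound (satisfied).

Step 1: Compute V_q(n, t) = Σ_{j=0}^2 C(n, j) (q−1)^j.
  j = 0: C(15,0)·(3)^0 = 1·1 = 1.
  j = 1: C(15,1)·(3)^1 = 15·3 = 45.
  j = 2: C(15,2)·(3)^2 = 105·9 = 945.
  V_q(n, t) = 1 + 45 + 945 = 991.
Step 2: q^n = 4^15 = 1073741824.
Step 3: Hamming bound ⌊q^n / V_q(n,t)⌋ = ⌊1073741824/991⌋ = 1083493.
Step 4: Compare |C| = 799688 to 1083493: satisfied.
The claimed |C| lies below the Hamming bound.


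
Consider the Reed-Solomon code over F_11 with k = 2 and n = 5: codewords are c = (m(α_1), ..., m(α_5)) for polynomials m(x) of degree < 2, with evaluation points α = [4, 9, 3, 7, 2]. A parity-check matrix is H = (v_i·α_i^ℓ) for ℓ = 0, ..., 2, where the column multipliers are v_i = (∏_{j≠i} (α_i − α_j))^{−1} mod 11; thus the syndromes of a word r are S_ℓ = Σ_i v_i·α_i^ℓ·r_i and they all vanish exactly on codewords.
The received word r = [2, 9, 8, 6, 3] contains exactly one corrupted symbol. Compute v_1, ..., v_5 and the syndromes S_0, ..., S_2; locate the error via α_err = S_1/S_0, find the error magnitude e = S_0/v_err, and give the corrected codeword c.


S = (2, 7, 8), error at position 2, error magnitude e = 4, c = [2, 5, 8, 6, 3].

Step 1: column multipliers v_i = (∏_{j≠i}(α_i − α_j))^{−1} mod 11.
  i = 1 (α = 4): (4−9)(4−3)(4−7)(4−2) = (−5)·1·(−3)·2 = 30 ≡ 8, so v_1 = 8^{−1} = 7 (mod 11).
  i = 2 (α = 9): (9−4)(9−3)(9−7)(9−2) = 5·6·2·7 = 420 ≡ 2, so v_2 = 2^{−1} = 6 (mod 11).
  i = 3 (α = 3): (3−4)(3−9)(3−7)(3−2) = (−1)·(−6)·(−4)·1 = −24 ≡ 9, so v_3 = 9^{−1} = 5 (mod 11).
  i = 4 (α = 7): (7−4)(7−9)(7−3)(7−2) = 3·(−2)·4·5 = −120 ≡ 1, so v_4 = 1^{−1} = 1 (mod 11).
  i = 5 (α = 2): (2−4)(2−9)(2−3)(2−7) = (−2)·(−7)·(−1)·(−5) = 70 ≡ 4, so v_5 = 4^{−1} = 3 (mod 11).
  v = [7, 6, 5, 1, 3].
Step 2: syndromes of r = [2, 9, 8, 6, 3] (all sums mod 11).
  S_0 = Σ v_i r_i = 7·2 + 6·9 + 5·8 + 1·6 + 3·3 = 123 ≡ 2.
  S_1 = Σ v_i α_i r_i = 7·4·2 + 6·9·9 + 5·3·8 + 1·7·6 + 3·2·3 = 722 ≡ 7.
  α_i^2 mod 11 = [5, 4, 9, 5, 4].
  S_2 = Σ v_i α_i^2 r_i = 7·5·2 + 6·4·9 + 5·9·8 + 1·5·6 + 3·4·3 = 712 ≡ 8.
  S = (2, 7, 8) ≠ 0, so r is not a codeword (an error is present).
Step 3: locate the error. For a single error e at position i, S_ℓ = v_i·e·α_i^ℓ, so α_err = S_1/S_0.
  S_0^{−1} = 2^{−1} = 6 (mod 11), so α_err = 7·6 = 42 ≡ 9 = α_2. Error position i = 2.
  Consistency check: S_2/S_1 = 8·8 = 64 ≡ 9 = α_err ✓ (single-error assumption holds).
Step 4: error magnitude e = S_0/v_2 = S_0·∏_{j≠2}(α_2 − α_j) = 2·2 = 4 ≡ 4 (mod 11).
Step 5: correct position 2: c_2 = r_2 − e = 9 − 4 ≡ 5 (mod 11). Hence c = [2, 5, 8, 6, 3].
  Check: interpolating c through the α_i gives m(x) = 4 + 5·x (degree < 2) with m(α_i) = c_i for every i, so c is indeed a codeword.


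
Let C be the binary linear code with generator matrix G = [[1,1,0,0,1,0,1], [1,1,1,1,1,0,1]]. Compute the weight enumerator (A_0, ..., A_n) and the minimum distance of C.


Weight distribution: A_0 = 1, A_2 = 1, A_4 = 1, A_6 = 1. Minimum distance d = 2.

Enumerate all 2^2 = 4 messages m ∈ F_2^2.
For each, compute codeword c = mG in F_2^7, then tally its weight.
  m = 00 → c = 0000000, weight = 0.
  m = 10 → c = 1100101, weight = 4.
  m = 01 → c = 1111101, weight = 6.
  m = 11 → c = 0011000, weight = 2.
Tally weights:
  weight 0: 1 codewords.
  weight 2: 1 codewords.
  weight 4: 1 codewords.
  weight 6: 1 codewords.
Minimum distance d = smallest w > 0 with A_w > 0 = 2.
Sanity: Σ A_w = 4 = 2^2 = 4 ✓.


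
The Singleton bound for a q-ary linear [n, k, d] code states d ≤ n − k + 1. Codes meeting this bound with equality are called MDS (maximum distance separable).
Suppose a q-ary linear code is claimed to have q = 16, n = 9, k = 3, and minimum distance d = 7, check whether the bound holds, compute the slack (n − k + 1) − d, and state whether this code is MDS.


Singleton RHS = n − k + 1 = 7, slack = 0, bound satisfied, MDS.

Singleton bound: d ≤ n − k + 1.
Here n = 9, k = 3, so n − k + 1 = 7.
Given d = 7, check d ≤ 7: YES.
Slack = (n − k + 1) − d = 0.
The code is MDS (slack = 0).
Description: the claimed parameters are [9, 3, 7]_16; such a code would be MDS (meets Singleton bound).


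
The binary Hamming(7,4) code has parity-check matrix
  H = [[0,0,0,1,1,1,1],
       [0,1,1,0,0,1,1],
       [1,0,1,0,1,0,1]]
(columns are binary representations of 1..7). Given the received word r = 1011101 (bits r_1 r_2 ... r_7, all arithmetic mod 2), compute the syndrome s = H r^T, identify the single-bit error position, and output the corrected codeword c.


s = (1, 0, 0)^T, error position = 4, corrected codeword c = 1010101

Compute s = H r^T mod 2 one row at a time:
  s_1 = 1 + 1 + 0 + 1 = 3 ≡ 1 (mod 2).
  s_2 = 0 + 1 + 0 + 1 = 2 ≡ 0 (mod 2).
  s_3 = 1 + 1 + 1 + 1 = 4 ≡ 0 (mod 2).
s = (1, 0, 0)^T — this equals column 4 of H (binary 100), so error is at position 4.
Correct: flip bit 4 of r = 1011101 to get c = 1010101.


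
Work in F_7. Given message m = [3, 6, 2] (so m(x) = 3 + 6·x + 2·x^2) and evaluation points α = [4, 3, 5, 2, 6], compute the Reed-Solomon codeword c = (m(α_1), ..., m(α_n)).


c = [3, 4, 6, 2, 6]

Message polynomial: m(x) = 3 + 6·x + 2·x^2 (mod 7).
For each evaluation point α_i, compute m(α_i) mod 7:
  α_1 = 4: Horner steps 2 → 0 → 3, so m(4) = 3.
  α_2 = 3: Horner steps 2 → 5 → 4, so m(3) = 4.
  α_3 = 5: Horner steps 2 → 2 → 6, so m(5) = 6.
  α_4 = 2: Horner steps 2 → 3 → 2, so m(2) = 2.
  α_5 = 6: Horner steps 2 → 4 → 6, so m(6) = 6.
Codeword c = [3, 4, 6, 2, 6] ∈ F_7^5.


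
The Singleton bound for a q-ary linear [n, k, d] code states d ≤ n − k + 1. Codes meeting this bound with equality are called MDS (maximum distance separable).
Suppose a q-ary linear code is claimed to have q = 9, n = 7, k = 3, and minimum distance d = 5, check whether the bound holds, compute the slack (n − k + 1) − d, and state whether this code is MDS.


Singleton RHS = n − k + 1 = 5, slack = 0, bound satisfied, MDS.

Singleton bound: d ≤ n − k + 1.
Here n = 7, k = 3, so n − k + 1 = 5.
Given d = 5, check d ≤ 5: YES.
Slack = (n − k + 1) − d = 0.
The code is MDS (slack = 0).
Description: the claimed parameters are [7, 3, 5]_9; such a code would be MDS (meets Singleton bound).


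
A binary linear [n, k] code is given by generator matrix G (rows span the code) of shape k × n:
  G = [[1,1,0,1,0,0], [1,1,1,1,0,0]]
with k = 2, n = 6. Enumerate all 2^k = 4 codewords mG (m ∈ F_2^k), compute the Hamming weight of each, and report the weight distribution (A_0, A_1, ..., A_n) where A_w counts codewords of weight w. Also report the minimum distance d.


Weight distribution: A_0 = 1, A_1 = 1, A_3 = 1, A_4 = 1. Minimum distance d = 1.

Enumerate all 2^2 = 4 messages m ∈ F_2^2.
For each, compute codeword c = mG in F_2^6, then tally its weight.
  m = 00 → c = 000000, weight = 0.
  m = 10 → c = 110100, weight = 3.
  m = 01 → c = 111100, weight = 4.
  m = 11 → c = 001000, weight = 1.
Tally weights:
  weight 0: 1 codewords.
  weight 1: 1 codewords.
  weight 3: 1 codewords.
  weight 4: 1 codewords.
Minimum distance d = smallest w > 0 with A_w > 0 = 1.
Sanity: Σ A_w = 4 = 2^2 = 4 ✓.


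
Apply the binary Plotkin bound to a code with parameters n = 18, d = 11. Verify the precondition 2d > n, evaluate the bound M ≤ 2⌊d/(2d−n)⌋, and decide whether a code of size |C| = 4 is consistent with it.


Plotkin bound M ≤ 4; given |C| = 4 ≤ bound (satisfied).

Check applicability: 2d = 22, n = 18.
2d − n = 4 > 0, so Plotkin applies.
Compute d/(2d−n) = 11/4 ≈ 2.7500.
⌊d/(2d−n)⌋ = 2.
Plotkin bound: M ≤ 2·2 = 4.
Given |C| = 4, check: satisfied.
This |C| is at the Plotkin bound.


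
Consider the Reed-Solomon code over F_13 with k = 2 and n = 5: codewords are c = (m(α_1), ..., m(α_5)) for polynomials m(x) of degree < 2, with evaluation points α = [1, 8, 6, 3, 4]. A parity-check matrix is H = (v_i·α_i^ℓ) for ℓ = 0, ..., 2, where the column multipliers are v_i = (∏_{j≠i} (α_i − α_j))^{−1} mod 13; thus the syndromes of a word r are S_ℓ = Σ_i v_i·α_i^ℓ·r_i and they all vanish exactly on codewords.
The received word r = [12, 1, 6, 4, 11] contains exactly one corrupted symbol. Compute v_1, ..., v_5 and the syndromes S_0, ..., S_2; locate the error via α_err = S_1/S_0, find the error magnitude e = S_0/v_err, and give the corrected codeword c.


S = (4, 12, 10), error at position 4, error magnitude e = 10, c = [12, 1, 6, 7, 11].

Step 1: column multipliers v_i = (∏_{j≠i}(α_i − α_j))^{−1} mod 13.
  i = 1 (α = 1): (1−8)(1−6)(1−3)(1−4) = (−7)·(−5)·(−2)·(−3) = 210 ≡ 2, so v_1 = 2^{−1} = 7 (mod 13).
  i = 2 (α = 8): (8−1)(8−6)(8−3)(8−4) = 7·2·5·4 = 280 ≡ 7, so v_2 = 7^{−1} = 2 (mod 13).
  i = 3 (α = 6): (6−1)(6−8)(6−3)(6−4) = 5·(−2)·3·2 = −60 ≡ 5, so v_3 = 5^{−1} = 8 (mod 13).
  i = 4 (α = 3): (3−1)(3−8)(3−6)(3−4) = 2·(−5)·(−3)·(−1) = −30 ≡ 9, so v_4 = 9^{−1} = 3 (mod 13).
  i = 5 (α = 4): (4−1)(4−8)(4−6)(4−3) = 3·(−4)·(−2)·1 = 24 ≡ 11, so v_5 = 11^{−1} = 6 (mod 13).
  v = [7, 2, 8, 3, 6].
Step 2: syndromes of r = [12, 1, 6, 4, 11] (all sums mod 13).
  S_0 = Σ v_i r_i = 7·12 + 2·1 + 8·6 + 3·4 + 6·11 = 212 ≡ 4.
  S_1 = Σ v_i α_i r_i = 7·1·12 + 2·8·1 + 8·6·6 + 3·3·4 + 6·4·11 = 688 ≡ 12.
  α_i^2 mod 13 = [1, 12, 10, 9, 3].
  S_2 = Σ v_i α_i^2 r_i = 7·1·12 + 2·12·1 + 8·10·6 + 3·9·4 + 6·3·11 = 894 ≡ 10.
  S = (4, 12, 10) ≠ 0, so r is not a codeword (an error is present).
Step 3: locate the error. For a single error e at position i, S_ℓ = v_i·e·α_i^ℓ, so α_err = S_1/S_0.
  S_0^{−1} = 4^{−1} = 10 (mod 13), so α_err = 12·10 = 120 ≡ 3 = α_4. Error position i = 4.
  Consistency check: S_2/S_1 = 10·12 = 120 ≡ 3 = α_err ✓ (single-error assumption holds).
Step 4: error magnitude e = S_0/v_4 = S_0·∏_{j≠4}(α_4 − α_j) = 4·9 = 36 ≡ 10 (mod 13).
Step 5: correct position 4: c_4 = r_4 − e = 4 − 10 ≡ 7 (mod 13). Hence c = [12, 1, 6, 7, 11].
  Check: interpolating c through the α_i gives m(x) = 8 + 4·x (degree < 2) with m(α_i) = c_i for every i, so c is indeed a codeword.


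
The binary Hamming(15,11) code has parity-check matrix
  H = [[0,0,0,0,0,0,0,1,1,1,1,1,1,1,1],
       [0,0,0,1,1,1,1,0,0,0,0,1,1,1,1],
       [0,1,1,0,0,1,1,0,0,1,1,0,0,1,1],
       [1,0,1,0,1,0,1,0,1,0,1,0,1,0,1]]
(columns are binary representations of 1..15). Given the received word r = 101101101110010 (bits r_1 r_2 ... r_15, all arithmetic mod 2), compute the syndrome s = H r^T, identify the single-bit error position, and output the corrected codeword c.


s = (0, 0, 0, 1)^T, error position = 1, corrected codeword c = 001101101110010

Compute s = H r^T mod 2 one row at a time:
  s_1 = 0 + 1 + 1 + 1 + 0 + 0 + 1 + 0 = 4 ≡ 0 (mod 2).
  s_2 = 1 + 0 + 1 + 1 + 0 + 0 + 1 + 0 = 4 ≡ 0 (mod 2).
  s_3 = 0 + 1 + 1 + 1 + 1 + 1 + 1 + 0 = 6 ≡ 0 (mod 2).
  s_4 = 1 + 1 + 0 + 1 + 1 + 1 + 0 + 0 = 5 ≡ 1 (mod 2).
s = (0, 0, 0, 1)^T — this equals column 1 of H (binary 0001), so error is at position 1.
Correct: flip bit 1 of r = 101101101110010 to get c = 001101101110010.


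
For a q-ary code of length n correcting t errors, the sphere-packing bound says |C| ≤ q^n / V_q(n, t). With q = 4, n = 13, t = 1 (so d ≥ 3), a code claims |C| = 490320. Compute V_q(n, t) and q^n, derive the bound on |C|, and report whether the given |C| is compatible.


V_q(n, t) = 40, q^n = 67108864, Hamming bound = 1677721, |C| = 490320 ≤ bound (satisfied).

Step 1: Compute V_q(n, t) = Σ_{j=0}^1 C(n, j) (q−1)^j.
  j = 0: C(13,0)·(3)^0 = 1·1 = 1.
  j = 1: C(13,1)·(3)^1 = 13·3 = 39.
  V_q(n, t) = 1 + 39 = 40.
Step 2: q^n = 4^13 = 67108864.
Step 3: Hamming bound ⌊q^n / V_q(n,t)⌋ = ⌊67108864/40⌋ = 1677721.
Step 4: Compare |C| = 490320 to 1677721: satisfied.
The claimed |C| lies below the Hamming bound.


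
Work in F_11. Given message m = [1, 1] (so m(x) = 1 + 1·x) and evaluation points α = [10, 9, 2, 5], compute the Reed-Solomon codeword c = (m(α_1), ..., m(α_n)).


c = [0, 10, 3, 6]

Message polynomial: m(x) = 1 + 1·x (mod 11).
For each evaluation point α_i, compute m(α_i) mod 11:
  α_1 = 10: Horner steps 1 → 0, so m(10) = 0.
  α_2 = 9: Horner steps 1 → 10, so m(9) = 10.
  α_3 = 2: Horner steps 1 → 3, so m(2) = 3.
  α_4 = 5: Horner steps 1 → 6, so m(5) = 6.
Codeword c = [0, 10, 3, 6] ∈ F_11^4.


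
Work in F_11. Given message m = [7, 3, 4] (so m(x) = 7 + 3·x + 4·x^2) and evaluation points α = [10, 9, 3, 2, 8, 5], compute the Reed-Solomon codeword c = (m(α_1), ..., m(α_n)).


c = [8, 6, 8, 7, 1, 1]

Message polynomial: m(x) = 7 + 3·x + 4·x^2 (mod 11).
For each evaluation point α_i, compute m(α_i) mod 11:
  α_1 = 10: Horner steps 4 → 10 → 8, so m(10) = 8.
  α_2 = 9: Horner steps 4 → 6 → 6, so m(9) = 6.
  α_3 = 3: Horner steps 4 → 4 → 8, so m(3) = 8.
  α_4 = 2: Horner steps 4 → 0 → 7, so m(2) = 7.
  α_5 = 8: Horner steps 4 → 2 → 1, so m(8) = 1.
  α_6 = 5: Horner steps 4 → 1 → 1, so m(5) = 1.
Codeword c = [8, 6, 8, 7, 1, 1] ∈ F_11^6.


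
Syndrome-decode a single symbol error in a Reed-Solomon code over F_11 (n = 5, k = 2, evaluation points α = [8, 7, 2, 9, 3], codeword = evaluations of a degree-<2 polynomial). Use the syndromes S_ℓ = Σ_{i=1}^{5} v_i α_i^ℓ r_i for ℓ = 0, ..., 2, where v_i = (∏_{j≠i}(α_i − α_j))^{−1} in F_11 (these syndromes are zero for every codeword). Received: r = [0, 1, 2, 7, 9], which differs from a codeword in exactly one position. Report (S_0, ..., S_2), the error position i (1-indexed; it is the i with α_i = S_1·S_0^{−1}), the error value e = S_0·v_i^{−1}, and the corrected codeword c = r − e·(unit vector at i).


S = (9, 8, 1), error at position 2, error magnitude e = 8, c = [0, 4, 2, 7, 9].

Step 1: column multipliers v_i = (∏_{j≠i}(α_i − α_j))^{−1} mod 11.
  i = 1 (α = 8): (8−7)(8−2)(8−9)(8−3) = 1·6·(−1)·5 = −30 ≡ 3, so v_1 = 3^{−1} = 4 (mod 11).
  i = 2 (α = 7): (7−8)(7−2)(7−9)(7−3) = (−1)·5·(−2)·4 = 40 ≡ 7, so v_2 = 7^{−1} = 8 (mod 11).
  i = 3 (α = 2): (2−8)(2−7)(2−9)(2−3) = (−6)·(−5)·(−7)·(−1) = 210 ≡ 1, so v_3 = 1^{−1} = 1 (mod 11).
  i = 4 (α = 9): (9−8)(9−7)(9−2)(9−3) = 1·2·7·6 = 84 ≡ 7, so v_4 = 7^{−1} = 8 (mod 11).
  i = 5 (α = 3): (3−8)(3−7)(3−2)(3−9) = (−5)·(−4)·1·(−6) = −120 ≡ 1, so v_5 = 1^{−1} = 1 (mod 11).
  v = [4, 8, 1, 8, 1].
Step 2: syndromes of r = [0, 1, 2, 7, 9] (all sums mod 11).
  S_0 = Σ v_i r_i = 4·0 + 8·1 + 1·2 + 8·7 + 1·9 = 75 ≡ 9.
  S_1 = Σ v_i α_i r_i = 4·8·0 + 8·7·1 + 1·2·2 + 8·9·7 + 1·3·9 = 591 ≡ 8.
  α_i^2 mod 11 = [9, 5, 4, 4, 9].
  S_2 = Σ v_i α_i^2 r_i = 4·9·0 + 8·5·1 + 1·4·2 + 8·4·7 + 1·9·9 = 353 ≡ 1.
  S = (9, 8, 1) ≠ 0, so r is not a codeword (an error is present).
Step 3: locate the error. For a single error e at position i, S_ℓ = v_i·e·α_i^ℓ, so α_err = S_1/S_0.
  S_0^{−1} = 9^{−1} = 5 (mod 11), so α_err = 8·5 = 40 ≡ 7 = α_2. Error position i = 2.
  Consistency check: S_2/S_1 = 1·7 = 7 ≡ 7 = α_err ✓ (single-error assumption holds).
Step 4: error magnitude e = S_0/v_2 = S_0·∏_{j≠2}(α_2 − α_j) = 9·7 = 63 ≡ 8 (mod 11).
Step 5: correct position 2: c_2 = r_2 − e = 1 − 8 ≡ 4 (mod 11). Hence c = [0, 4, 2, 7, 9].
  Check: interpolating c through the α_i gives m(x) = 10 + 7·x (degree < 2) with m(α_i) = c_i for every i, so c is indeed a codeword.


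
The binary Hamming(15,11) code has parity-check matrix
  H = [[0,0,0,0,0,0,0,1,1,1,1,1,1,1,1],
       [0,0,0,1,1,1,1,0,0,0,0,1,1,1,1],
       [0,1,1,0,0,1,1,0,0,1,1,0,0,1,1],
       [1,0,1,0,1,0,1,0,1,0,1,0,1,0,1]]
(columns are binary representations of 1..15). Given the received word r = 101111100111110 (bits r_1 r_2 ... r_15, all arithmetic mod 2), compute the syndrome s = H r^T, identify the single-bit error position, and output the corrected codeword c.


s = (1, 1, 0, 0)^T, error position = 12, corrected codeword c = 101111100110110

Compute s = H r^T mod 2 one row at a time:
  s_1 = 0 + 0 + 1 + 1 + 1 + 1 + 1 + 0 = 5 ≡ 1 (mod 2).
  s_2 = 1 + 1 + 1 + 1 + 1 + 1 + 1 + 0 = 7 ≡ 1 (mod 2).
  s_3 = 0 + 1 + 1 + 1 + 1 + 1 + 1 + 0 = 6 ≡ 0 (mod 2).
  s_4 = 1 + 1 + 1 + 1 + 0 + 1 + 1 + 0 = 6 ≡ 0 (mod 2).
s = (1, 1, 0, 0)^T — this equals column 12 of H (binary 1100), so error is at position 12.
Correct: flip bit 12 of r = 101111100111110 to get c = 101111100110110.


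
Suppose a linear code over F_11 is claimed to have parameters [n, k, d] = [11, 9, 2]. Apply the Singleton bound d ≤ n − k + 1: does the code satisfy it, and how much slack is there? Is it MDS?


Singleton RHS = n − k + 1 = 3, slack = 1, bound satisfied, not MDS.

Singleton bound: d ≤ n − k + 1.
Here n = 11, k = 9, so n − k + 1 = 3.
Given d = 2, check d ≤ 3: YES.
Slack = (n − k + 1) − d = 1.
The code is NOT MDS (slack = 1 > 0).
Description: the claimed parameters are [11, 9, 2]_11; such a code would be non-MDS.


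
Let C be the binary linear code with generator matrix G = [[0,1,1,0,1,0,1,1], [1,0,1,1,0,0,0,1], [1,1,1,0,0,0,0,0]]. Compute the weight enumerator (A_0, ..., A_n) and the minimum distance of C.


Weight distribution: A_0 = 1, A_3 = 2, A_4 = 3, A_5 = 2. Minimum distance d = 3.

Enumerate all 2^3 = 8 messages m ∈ F_2^3.
For each, compute codeword c = mG in F_2^8, then tally its weight.
  m = 000 → c = 00000000, weight = 0.
  m = 100 → c = 01101011, weight = 5.
  m = 010 → c = 10110001, weight = 4.
  m = 110 → c = 11011010, weight = 5.
  m = 001 → c = 11100000, weight = 3.
  m = 101 → c = 10001011, weight = 4.
  m = 011 → c = 01010001, weight = 3.
  m = 111 → c = 00111010, weight = 4.
Tally weights:
  weight 0: 1 codewords.
  weight 3: 2 codewords.
  weight 4: 3 codewords.
  weight 5: 2 codewords.
Minimum distance d = smallest w > 0 with A_w > 0 = 3.
Sanity: Σ A_w = 8 = 2^3 = 8 ✓.


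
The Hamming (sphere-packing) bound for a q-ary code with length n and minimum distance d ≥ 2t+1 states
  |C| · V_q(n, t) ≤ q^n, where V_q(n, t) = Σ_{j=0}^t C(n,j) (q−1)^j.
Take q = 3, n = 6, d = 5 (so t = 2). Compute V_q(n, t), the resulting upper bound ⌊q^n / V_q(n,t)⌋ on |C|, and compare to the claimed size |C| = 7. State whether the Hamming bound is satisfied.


V_q(n, t) = 73, q^n = 729, Hamming bound = 9, |C| = 7 ≤ bound (satisfied).

Step 1: Compute V_q(n, t) = Σ_{j=0}^2 C(n, j) (q−1)^j.
  j = 0: C(6,0)·(2)^0 = 1·1 = 1.
  j = 1: C(6,1)·(2)^1 = 6·2 = 12.
  j = 2: C(6,2)·(2)^2 = 15·4 = 60.
  V_q(n, t) = 1 + 12 + 60 = 73.
Step 2: q^n = 3^6 = 729.
Step 3: Hamming bound ⌊q^n / V_q(n,t)⌋ = ⌊729/73⌋ = 9.
Step 4: Compare |C| = 7 to 9: satisfied.
The claimed |C| lies below the Hamming bound.


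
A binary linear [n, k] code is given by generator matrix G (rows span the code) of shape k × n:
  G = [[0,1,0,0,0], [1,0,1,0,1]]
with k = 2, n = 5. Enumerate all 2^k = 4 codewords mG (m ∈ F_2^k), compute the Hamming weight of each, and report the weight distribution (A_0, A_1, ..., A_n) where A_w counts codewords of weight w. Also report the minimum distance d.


Weight distribution: A_0 = 1, A_1 = 1, A_3 = 1, A_4 = 1. Minimum distance d = 1.

Enumerate all 2^2 = 4 messages m ∈ F_2^2.
For each, compute codeword c = mG in F_2^5, then tally its weight.
  m = 00 → c = 00000, weight = 0.
  m = 10 → c = 01000, weight = 1.
  m = 01 → c = 10101, weight = 3.
  m = 11 → c = 11101, weight = 4.
Tally weights:
  weight 0: 1 codewords.
  weight 1: 1 codewords.
  weight 3: 1 codewords.
  weight 4: 1 codewords.
Minimum distance d = smallest w > 0 with A_w > 0 = 1.
Sanity: Σ A_w = 4 = 2^2 = 4 ✓.


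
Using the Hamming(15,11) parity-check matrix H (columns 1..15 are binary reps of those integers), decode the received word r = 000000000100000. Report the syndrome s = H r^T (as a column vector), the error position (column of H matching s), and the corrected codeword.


s = (1, 0, 1, 0)^T, error position = 10, corrected codeword c = 000000000000000

Compute s = H r^T mod 2 one row at a time:
  s_1 = 0 + 0 + 1 + 0 + 0 + 0 + 0 + 0 = 1 ≡ 1 (mod 2).
  s_2 = 0 + 0 + 0 + 0 + 0 + 0 + 0 + 0 = 0 ≡ 0 (mod 2).
  s_3 = 0 + 0 + 0 + 0 + 1 + 0 + 0 + 0 = 1 ≡ 1 (mod 2).
  s_4 = 0 + 0 + 0 + 0 + 0 + 0 + 0 + 0 = 0 ≡ 0 (mod 2).
s = (1, 0, 1, 0)^T — this equals column 10 of H (binary 1010), so error is at position 10.
Correct: flip bit 10 of r = 000000000100000 to get c = 000000000000000.


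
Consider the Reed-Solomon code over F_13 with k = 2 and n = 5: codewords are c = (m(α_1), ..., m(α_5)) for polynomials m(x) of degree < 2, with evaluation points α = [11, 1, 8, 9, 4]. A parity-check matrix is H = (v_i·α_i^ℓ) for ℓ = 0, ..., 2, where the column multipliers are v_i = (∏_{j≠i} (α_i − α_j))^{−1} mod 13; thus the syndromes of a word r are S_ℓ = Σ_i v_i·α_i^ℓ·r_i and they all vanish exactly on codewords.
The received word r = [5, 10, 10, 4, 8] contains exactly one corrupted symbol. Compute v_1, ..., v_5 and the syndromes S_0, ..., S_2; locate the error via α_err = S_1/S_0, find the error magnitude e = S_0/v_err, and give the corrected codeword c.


S = (12, 12, 12), error at position 2, error magnitude e = 10, c = [5, 0, 10, 4, 8].

Step 1: column multipliers v_i = (∏_{j≠i}(α_i − α_j))^{−1} mod 13.
  i = 1 (α = 11): (11−1)(11−8)(11−9)(11−4) = 10·3·2·7 = 420 ≡ 4, so v_1 = 4^{−1} = 10 (mod 13).
  i = 2 (α = 1): (1−11)(1−8)(1−9)(1−4) = (−10)·(−7)·(−8)·(−3) = 1680 ≡ 3, so v_2 = 3^{−1} = 9 (mod 13).
  i = 3 (α = 8): (8−11)(8−1)(8−9)(8−4) = (−3)·7·(−1)·4 = 84 ≡ 6, so v_3 = 6^{−1} = 11 (mod 13).
  i = 4 (α = 9): (9−11)(9−1)(9−8)(9−4) = (−2)·8·1·5 = −80 ≡ 11, so v_4 = 11^{−1} = 6 (mod 13).
  i = 5 (α = 4): (4−11)(4−1)(4−8)(4−9) = (−7)·3·(−4)·(−5) = −420 ≡ 9, so v_5 = 9^{−1} = 3 (mod 13).
  v = [10, 9, 11, 6, 3].
Step 2: syndromes of r = [5, 10, 10, 4, 8] (all sums mod 13).
  S_0 = Σ v_i r_i = 10·5 + 9·10 + 11·10 + 6·4 + 3·8 = 298 ≡ 12.
  S_1 = Σ v_i α_i r_i = 10·11·5 + 9·1·10 + 11·8·10 + 6·9·4 + 3·4·8 = 1832 ≡ 12.
  α_i^2 mod 13 = [4, 1, 12, 3, 3].
  S_2 = Σ v_i α_i^2 r_i = 10·4·5 + 9·1·10 + 11·12·10 + 6·3·4 + 3·3·8 = 1754 ≡ 12.
  S = (12, 12, 12) ≠ 0, so r is not a codeword (an error is present).
Step 3: locate the error. For a single error e at position i, S_ℓ = v_i·e·α_i^ℓ, so α_err = S_1/S_0.
  S_0^{−1} = 12^{−1} = 12 (mod 13), so α_err = 12·12 = 144 ≡ 1 = α_2. Error position i = 2.
  Consistency check: S_2/S_1 = 12·12 = 144 ≡ 1 = α_err ✓ (single-error assumption holds).
Step 4: error magnitude e = S_0/v_2 = S_0·∏_{j≠2}(α_2 − α_j) = 12·3 = 36 ≡ 10 (mod 13).
Step 5: correct position 2: c_2 = r_2 − e = 10 − 10 ≡ 0 (mod 13). Hence c = [5, 0, 10, 4, 8].
  Check: interpolating c through the α_i gives m(x) = 6 + 7·x (degree < 2) with m(α_i) = c_i for every i, so c is indeed a codeword.


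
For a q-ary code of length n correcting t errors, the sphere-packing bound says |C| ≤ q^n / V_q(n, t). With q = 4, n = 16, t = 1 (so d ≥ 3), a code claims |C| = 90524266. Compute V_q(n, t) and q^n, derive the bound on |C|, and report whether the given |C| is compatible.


V_q(n, t) = 49, q^n = 4294967296, Hamming bound = 87652393, |C| = 90524266 > bound (violated).

Step 1: Compute V_q(n, t) = Σ_{j=0}^1 C(n, j) (q−1)^j.
  j = 0: C(16,0)·(3)^0 = 1·1 = 1.
  j = 1: C(16,1)·(3)^1 = 16·3 = 48.
  V_q(n, t) = 1 + 48 = 49.
Step 2: q^n = 4^16 = 4294967296.
Step 3: Hamming bound ⌊q^n / V_q(n,t)⌋ = ⌊4294967296/49⌋ = 87652393.
Step 4: Compare |C| = 90524266 to 87652393: violated.
The claimed |C| lies above the Hamming bound, so no 4-ary code of length 16 with d ≥ 3 can have 90524266 codewords.


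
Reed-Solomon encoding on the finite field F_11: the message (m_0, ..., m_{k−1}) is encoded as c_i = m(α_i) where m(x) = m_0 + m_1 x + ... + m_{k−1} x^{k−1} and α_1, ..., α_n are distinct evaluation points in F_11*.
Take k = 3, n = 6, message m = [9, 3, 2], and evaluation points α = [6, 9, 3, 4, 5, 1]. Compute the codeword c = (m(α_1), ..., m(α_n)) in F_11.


c = [0, 0, 3, 9, 8, 3]

Message polynomial: m(x) = 9 + 3·x + 2·x^2 (mod 11).
For each evaluation point α_i, compute m(α_i) mod 11:
  α_1 = 6: Horner steps 2 → 4 → 0, so m(6) = 0.
  α_2 = 9: Horner steps 2 → 10 → 0, so m(9) = 0.
  α_3 = 3: Horner steps 2 → 9 → 3, so m(3) = 3.
  α_4 = 4: Horner steps 2 → 0 → 9, so m(4) = 9.
  α_5 = 5: Horner steps 2 → 2 → 8, so m(5) = 8.
  α_6 = 1: Horner steps 2 → 5 → 3, so m(1) = 3.
Codeword c = [0, 0, 3, 9, 8, 3] ∈ F_11^6.


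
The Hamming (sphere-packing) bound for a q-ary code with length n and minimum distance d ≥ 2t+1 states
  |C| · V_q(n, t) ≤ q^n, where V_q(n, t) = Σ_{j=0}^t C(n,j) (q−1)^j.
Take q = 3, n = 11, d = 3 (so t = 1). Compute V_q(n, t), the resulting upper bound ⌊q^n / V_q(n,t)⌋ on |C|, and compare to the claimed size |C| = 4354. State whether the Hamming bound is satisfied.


V_q(n, t) = 23, q^n = 177147, Hamming bound = 7702, |C| = 4354 ≤ bound (satisfied).

Step 1: Compute V_q(n, t) = Σ_{j=0}^1 C(n, j) (q−1)^j.
  j = 0: C(11,0)·(2)^0 = 1·1 = 1.
  j = 1: C(11,1)·(2)^1 = 11·2 = 22.
  V_q(n, t) = 1 + 22 = 23.
Step 2: q^n = 3^11 = 177147.
Step 3: Hamming bound ⌊q^n / V_q(n,t)⌋ = ⌊177147/23⌋ = 7702.
Step 4: Compare |C| = 4354 to 7702: satisfied.
The claimed |C| lies below the Hamming bound.


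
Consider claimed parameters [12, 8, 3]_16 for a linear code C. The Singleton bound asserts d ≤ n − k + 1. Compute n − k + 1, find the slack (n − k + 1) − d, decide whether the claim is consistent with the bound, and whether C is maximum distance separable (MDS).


Singleton RHS = n − k + 1 = 5, slack = 2, bound satisfied, not MDS.

Singleton bound: d ≤ n − k + 1.
Here n = 12, k = 8, so n − k + 1 = 5.
Given d = 3, check d ≤ 5: YES.
Slack = (n − k + 1) − d = 2.
The code is NOT MDS (slack = 2 > 0).
Description: the claimed parameters are [12, 8, 3]_16; such a code would be non-MDS.


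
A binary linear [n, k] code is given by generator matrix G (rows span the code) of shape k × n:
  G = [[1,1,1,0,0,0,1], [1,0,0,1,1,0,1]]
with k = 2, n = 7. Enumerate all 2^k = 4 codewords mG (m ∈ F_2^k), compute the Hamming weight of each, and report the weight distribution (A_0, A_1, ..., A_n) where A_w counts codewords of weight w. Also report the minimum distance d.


Weight distribution: A_0 = 1, A_4 = 3. Minimum distance d = 4.

Enumerate all 2^2 = 4 messages m ∈ F_2^2.
For each, compute codeword c = mG in F_2^7, then tally its weight.
  m = 00 → c = 0000000, weight = 0.
  m = 10 → c = 1110001, weight = 4.
  m = 01 → c = 1001101, weight = 4.
  m = 11 → c = 0111100, weight = 4.
Tally weights:
  weight 0: 1 codewords.
  weight 4: 3 codewords.
Minimum distance d = smallest w > 0 with A_w > 0 = 4.
Sanity: Σ A_w = 4 = 2^2 = 4 ✓.


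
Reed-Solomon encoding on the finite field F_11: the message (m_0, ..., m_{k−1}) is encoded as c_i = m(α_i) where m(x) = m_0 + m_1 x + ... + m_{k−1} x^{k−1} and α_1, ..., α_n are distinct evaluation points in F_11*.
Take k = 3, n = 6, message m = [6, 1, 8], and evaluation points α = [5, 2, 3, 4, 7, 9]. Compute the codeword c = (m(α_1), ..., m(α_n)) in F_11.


c = [2, 7, 4, 6, 9, 3]

Message polynomial: m(x) = 6 + 1·x + 8·x^2 (mod 11).
For each evaluation point α_i, compute m(α_i) mod 11:
  α_1 = 5: Horner steps 8 → 8 → 2, so m(5) = 2.
  α_2 = 2: Horner steps 8 → 6 → 7, so m(2) = 7.
  α_3 = 3: Horner steps 8 → 3 → 4, so m(3) = 4.
  α_4 = 4: Horner steps 8 → 0 → 6, so m(4) = 6.
  α_5 = 7: Horner steps 8 → 2 → 9, so m(7) = 9.
  α_6 = 9: Horner steps 8 → 7 → 3, so m(9) = 3.
Codeword c = [2, 7, 4, 6, 9, 3] ∈ F_11^6.


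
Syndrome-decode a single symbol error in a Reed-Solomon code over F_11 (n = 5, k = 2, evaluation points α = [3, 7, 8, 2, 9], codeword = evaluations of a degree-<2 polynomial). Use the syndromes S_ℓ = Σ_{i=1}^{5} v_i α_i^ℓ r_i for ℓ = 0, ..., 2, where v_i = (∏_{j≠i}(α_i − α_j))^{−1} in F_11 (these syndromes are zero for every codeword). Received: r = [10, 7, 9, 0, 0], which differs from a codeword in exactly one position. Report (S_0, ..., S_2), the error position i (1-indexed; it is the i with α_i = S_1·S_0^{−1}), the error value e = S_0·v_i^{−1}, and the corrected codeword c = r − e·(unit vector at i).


S = (3, 6, 1), error at position 4, error magnitude e = 3, c = [10, 7, 9, 8, 0].

Step 1: column multipliers v_i = (∏_{j≠i}(α_i − α_j))^{−1} mod 11.
  i = 1 (α = 3): (3−7)(3−8)(3−2)(3−9) = (−4)·(−5)·1·(−6) = −120 ≡ 1, so v_1 = 1^{−1} = 1 (mod 11).
  i = 2 (α = 7): (7−3)(7−8)(7−2)(7−9) = 4·(−1)·5·(−2) = 40 ≡ 7, so v_2 = 7^{−1} = 8 (mod 11).
  i = 3 (α = 8): (8−3)(8−7)(8−2)(8−9) = 5·1·6·(−1) = −30 ≡ 3, so v_3 = 3^{−1} = 4 (mod 11).
  i = 4 (α = 2): (2−3)(2−7)(2−8)(2−9) = (−1)·(−5)·(−6)·(−7) = 210 ≡ 1, so v_4 = 1^{−1} = 1 (mod 11).
  i = 5 (α = 9): (9−3)(9−7)(9−8)(9−2) = 6·2·1·7 = 84 ≡ 7, so v_5 = 7^{−1} = 8 (mod 11).
  v = [1, 8, 4, 1, 8].
Step 2: syndromes of r = [10, 7, 9, 0, 0] (all sums mod 11).
  S_0 = Σ v_i r_i = 1·10 + 8·7 + 4·9 + 1·0 + 8·0 = 102 ≡ 3.
  S_1 = Σ v_i α_i r_i = 1·3·10 + 8·7·7 + 4·8·9 + 1·2·0 + 8·9·0 = 710 ≡ 6.
  α_i^2 mod 11 = [9, 5, 9, 4, 4].
  S_2 = Σ v_i α_i^2 r_i = 1·9·10 + 8·5·7 + 4·9·9 + 1·4·0 + 8·4·0 = 694 ≡ 1.
  S = (3, 6, 1) ≠ 0, so r is not a codeword (an error is present).
Step 3: locate the error. For a single error e at position i, S_ℓ = v_i·e·α_i^ℓ, so α_err = S_1/S_0.
  S_0^{−1} = 3^{−1} = 4 (mod 11), so α_err = 6·4 = 24 ≡ 2 = α_4. Error position i = 4.
  Consistency check: S_2/S_1 = 1·2 = 2 ≡ 2 = α_err ✓ (single-error assumption holds).
Step 4: error magnitude e = S_0/v_4 = S_0·∏_{j≠4}(α_4 − α_j) = 3·1 = 3 ≡ 3 (mod 11).
Step 5: correct position 4: c_4 = r_4 − e = 0 − 3 ≡ 8 (mod 11). Hence c = [10, 7, 9, 8, 0].
  Check: interpolating c through the α_i gives m(x) = 4 + 2·x (degree < 2) with m(α_i) = c_i for every i, so c is indeed a codeword.


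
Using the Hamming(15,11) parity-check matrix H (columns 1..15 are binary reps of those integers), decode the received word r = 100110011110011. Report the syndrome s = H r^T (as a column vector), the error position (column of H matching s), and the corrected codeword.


s = (0, 0, 0, 1)^T, error position = 1, corrected codeword c = 000110011110011

Compute s = H r^T mod 2 one row at a time:
  s_1 = 1 + 1 + 1 + 1 + 0 + 0 + 1 + 1 = 6 ≡ 0 (mod 2).
  s_2 = 1 + 1 + 0 + 0 + 0 + 0 + 1 + 1 = 4 ≡ 0 (mod 2).
  s_3 = 0 + 0 + 0 + 0 + 1 + 1 + 1 + 1 = 4 ≡ 0 (mod 2).
  s_4 = 1 + 0 + 1 + 0 + 1 + 1 + 0 + 1 = 5 ≡ 1 (mod 2).
s = (0, 0, 0, 1)^T — this equals column 1 of H (binary 0001), so error is at position 1.
Correct: flip bit 1 of r = 100110011110011 to get c = 000110011110011.


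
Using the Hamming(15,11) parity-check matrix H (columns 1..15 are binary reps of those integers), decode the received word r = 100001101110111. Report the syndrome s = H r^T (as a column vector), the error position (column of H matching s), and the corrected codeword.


s = (0, 1, 0, 0)^T, error position = 4, corrected codeword c = 100101101110111

Compute s = H r^T mod 2 one row at a time:
  s_1 = 0 + 1 + 1 + 1 + 0 + 1 + 1 + 1 = 6 ≡ 0 (mod 2).
  s_2 = 0 + 0 + 1 + 1 + 0 + 1 + 1 + 1 = 5 ≡ 1 (mod 2).
  s_3 = 0 + 0 + 1 + 1 + 1 + 1 + 1 + 1 = 6 ≡ 0 (mod 2).
  s_4 = 1 + 0 + 0 + 1 + 1 + 1 + 1 + 1 = 6 ≡ 0 (mod 2).
s = (0, 1, 0, 0)^T — this equals column 4 of H (binary 0100), so error is at position 4.
Correct: flip bit 4 of r = 100001101110111 to get c = 100101101110111.


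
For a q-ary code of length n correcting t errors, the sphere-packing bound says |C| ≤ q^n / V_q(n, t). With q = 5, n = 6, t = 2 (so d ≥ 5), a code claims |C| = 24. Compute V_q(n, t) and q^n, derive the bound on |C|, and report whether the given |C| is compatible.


V_q(n, t) = 265, q^n = 15625, Hamming bound = 58, |C| = 24 ≤ bound (satisfied).

Step 1: Compute V_q(n, t) = Σ_{j=0}^2 C(n, j) (q−1)^j.
  j = 0: C(6,0)·(4)^0 = 1·1 = 1.
  j = 1: C(6,1)·(4)^1 = 6·4 = 24.
  j = 2: C(6,2)·(4)^2 = 15·16 = 240.
  V_q(n, t) = 1 + 24 + 240 = 265.
Step 2: q^n = 5^6 = 15625.
Step 3: Hamming bound ⌊q^n / V_q(n,t)⌋ = ⌊15625/265⌋ = 58.
Step 4: Compare |C| = 24 to 58: satisfied.
The claimed |C| lies below the Hamming bound.
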